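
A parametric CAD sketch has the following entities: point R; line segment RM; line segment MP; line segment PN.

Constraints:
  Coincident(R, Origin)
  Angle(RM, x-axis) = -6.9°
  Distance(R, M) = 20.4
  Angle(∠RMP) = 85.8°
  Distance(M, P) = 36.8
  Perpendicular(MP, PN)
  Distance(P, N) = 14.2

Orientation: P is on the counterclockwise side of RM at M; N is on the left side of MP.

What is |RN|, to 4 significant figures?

35.84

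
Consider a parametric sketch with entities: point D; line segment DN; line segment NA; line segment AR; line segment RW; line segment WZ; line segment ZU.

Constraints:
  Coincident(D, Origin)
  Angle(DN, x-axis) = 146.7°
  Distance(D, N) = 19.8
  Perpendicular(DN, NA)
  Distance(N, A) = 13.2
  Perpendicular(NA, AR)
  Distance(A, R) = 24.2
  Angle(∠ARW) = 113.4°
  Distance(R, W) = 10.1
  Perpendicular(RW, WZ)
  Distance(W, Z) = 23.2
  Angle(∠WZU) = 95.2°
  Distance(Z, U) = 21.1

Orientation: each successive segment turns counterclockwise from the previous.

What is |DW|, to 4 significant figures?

9.284

NA is perpendicular to AR, so AR runs at -33.30°; with |AR| = 24.2, R = (-3.570, -13.45). ∠ARW = 113.4° gives RW at 33.30° from the x-axis; with |RW| = 10.1, W = (4.872, -7.903). Then |DW| = |W − D| = 9.284.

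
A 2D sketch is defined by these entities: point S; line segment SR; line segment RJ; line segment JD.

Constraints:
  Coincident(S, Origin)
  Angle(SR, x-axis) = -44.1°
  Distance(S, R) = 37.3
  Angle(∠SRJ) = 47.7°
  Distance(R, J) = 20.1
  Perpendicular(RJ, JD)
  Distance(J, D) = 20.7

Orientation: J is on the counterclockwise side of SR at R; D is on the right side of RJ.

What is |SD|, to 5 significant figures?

48.547

S is at the origin; SR runs at -44.1° with length 37.3, so R = 37.3·(cos -44.1°, sin -44.1°) = (26.786, -25.958). ∠SRJ = 47.7°, so RJ runs at -44.1° + (180° − 47.7°) = 88.200° from the x-axis; with |RJ| = 20.1, J = R + 20.1·(cos 88.200°, sin 88.200°) = (27.417, -5.8675). The perpendicularity gives JD at right angles to RJ; with |JD| = 20.7 on the right of RJ, D = J + 20.7·(0.99951, -0.031411) = (48.107, -6.5177). Then |SD| = |D − S| = 48.547.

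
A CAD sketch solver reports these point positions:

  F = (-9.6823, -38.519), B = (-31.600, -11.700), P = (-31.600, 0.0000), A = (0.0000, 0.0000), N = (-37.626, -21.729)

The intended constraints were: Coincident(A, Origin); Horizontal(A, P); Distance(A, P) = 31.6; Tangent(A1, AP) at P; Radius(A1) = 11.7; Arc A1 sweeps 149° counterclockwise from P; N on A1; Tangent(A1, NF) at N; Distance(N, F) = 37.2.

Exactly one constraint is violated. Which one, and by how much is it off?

Distance(N, F) = 37.2 — off by 4.60.

A = (0.00, 0.00) ✓; A.y = 0.00, P.y = 0.00 ✓; |AP| = 31.60 ✓; ∠(BP, PA) = 90.00° ✓; |BP| = 11.70 ✓; bearing(B→N) − bearing(B→P) = 149.0° ✓; |BN| = 11.70 ✓; ∠(BN, NF) = 90.00° ✓; |NF| = 32.60 ✗.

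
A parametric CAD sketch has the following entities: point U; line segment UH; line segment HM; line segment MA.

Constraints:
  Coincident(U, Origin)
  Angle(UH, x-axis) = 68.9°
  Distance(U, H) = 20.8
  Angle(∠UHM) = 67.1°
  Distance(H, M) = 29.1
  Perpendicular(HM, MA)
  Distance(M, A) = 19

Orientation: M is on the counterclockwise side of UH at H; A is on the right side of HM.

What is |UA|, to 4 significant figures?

43.56

U is at the origin; UH runs at 68.9° with length 20.8, so H = 20.8·(cos 68.9°, sin 68.9°) = (7.488, 19.41). ∠UHM = 67.1°, so HM runs at 68.9° + (180° − 67.1°) = 181.8° from the x-axis; with |HM| = 29.1, M = H + 29.1·(cos 181.8°, sin 181.8°) = (-21.60, 18.49). The perpendicularity gives MA at right angles to HM; with |MA| = 19.0 on the right of HM, A = M + 19.0·(-0.03141, 0.9995) = (-22.19, 37.48). Then |UA| = |A − U| = 43.56.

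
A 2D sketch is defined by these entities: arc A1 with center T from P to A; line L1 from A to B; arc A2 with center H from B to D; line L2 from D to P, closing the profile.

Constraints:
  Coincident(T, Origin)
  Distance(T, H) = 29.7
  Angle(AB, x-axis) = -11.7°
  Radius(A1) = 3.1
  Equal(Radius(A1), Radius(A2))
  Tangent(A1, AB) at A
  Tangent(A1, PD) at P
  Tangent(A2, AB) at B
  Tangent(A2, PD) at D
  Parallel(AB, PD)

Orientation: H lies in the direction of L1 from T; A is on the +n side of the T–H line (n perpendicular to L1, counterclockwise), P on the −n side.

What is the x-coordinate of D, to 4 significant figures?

28.45

Tangency of A1 to both parallel lines with radius 3.1 puts A and P at T ± 3.1·n: A = (0.6286, 3.036), P = (-0.6286, -3.036). Equal radii place B and D the same way about H: B = H + 3.1·n = (29.71, -2.987), D = H − 3.1·n = (28.45, -9.058). So D.x = 28.45.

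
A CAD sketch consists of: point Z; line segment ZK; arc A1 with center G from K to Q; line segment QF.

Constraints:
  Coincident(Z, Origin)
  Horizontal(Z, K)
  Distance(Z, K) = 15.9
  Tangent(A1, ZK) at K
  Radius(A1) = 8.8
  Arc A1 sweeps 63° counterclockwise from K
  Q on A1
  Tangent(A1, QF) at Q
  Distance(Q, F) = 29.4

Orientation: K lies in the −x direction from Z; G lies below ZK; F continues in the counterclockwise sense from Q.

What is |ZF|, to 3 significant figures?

48.3

On A1, K sits at bearing 90° from G; a 63° counterclockwise sweep puts Q at bearing 153°, so Q = G + 8.8·(cos 153°, sin 153°) = (-23.7, -4.80). Since A1 is tangent to QF there, GQ ⟂ QF, so QF runs along (−sin 153°, cos 153°); with |QF| = 29.4, F = (-37.1, -31.0). Then |ZF| = |F − Z| = 48.3.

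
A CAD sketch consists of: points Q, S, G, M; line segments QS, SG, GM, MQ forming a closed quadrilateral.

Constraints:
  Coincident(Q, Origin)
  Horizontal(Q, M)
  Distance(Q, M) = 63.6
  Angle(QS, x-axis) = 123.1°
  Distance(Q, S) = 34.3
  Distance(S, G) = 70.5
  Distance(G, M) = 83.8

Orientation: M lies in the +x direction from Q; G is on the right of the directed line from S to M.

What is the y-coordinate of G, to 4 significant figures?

-41.15

Q is at the origin; Q and M share the same y with |QM| = 63.6 and M in +x, so M = (63.6, 0). QS runs at 123.1° with |QS| = 34.3, so S = (-18.73, 28.73). G is determined by |SG| = 70.5 and |GM| = 83.8 together: it lies at the intersection of circle(S, 70.5) and circle(M, 83.8). With |SM| = 87.20, the foot of the radical line on SM is 31.83 from S and the perpendicular offset is √(70.5² − 31.83²) = 62.90. Taking the right-of-SM solution: G = (-9.403, -41.15).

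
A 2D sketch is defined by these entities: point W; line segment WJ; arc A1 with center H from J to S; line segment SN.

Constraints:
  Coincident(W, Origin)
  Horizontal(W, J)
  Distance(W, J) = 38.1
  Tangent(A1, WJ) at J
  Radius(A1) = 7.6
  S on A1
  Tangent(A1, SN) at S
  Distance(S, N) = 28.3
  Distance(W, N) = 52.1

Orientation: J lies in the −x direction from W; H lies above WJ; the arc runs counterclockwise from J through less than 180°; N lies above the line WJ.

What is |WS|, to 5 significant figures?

32.043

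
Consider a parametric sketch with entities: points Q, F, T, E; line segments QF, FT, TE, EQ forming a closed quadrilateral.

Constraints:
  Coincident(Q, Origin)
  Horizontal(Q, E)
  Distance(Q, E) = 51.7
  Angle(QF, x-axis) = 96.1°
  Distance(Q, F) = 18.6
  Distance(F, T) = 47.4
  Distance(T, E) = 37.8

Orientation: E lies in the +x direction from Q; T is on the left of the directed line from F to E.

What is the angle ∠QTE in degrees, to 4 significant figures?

63.99°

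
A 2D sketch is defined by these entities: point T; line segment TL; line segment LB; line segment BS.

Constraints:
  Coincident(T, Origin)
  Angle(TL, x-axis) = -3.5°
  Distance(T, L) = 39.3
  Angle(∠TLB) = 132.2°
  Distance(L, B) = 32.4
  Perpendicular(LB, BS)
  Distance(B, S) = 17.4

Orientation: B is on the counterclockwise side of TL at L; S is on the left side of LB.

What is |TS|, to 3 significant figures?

60.0

T is at the origin; TL runs at -3.5° with length 39.3, so L = 39.3·(cos -3.5°, sin -3.5°) = (39.2, -2.40). ∠TLB = 132.2°, so LB runs at -3.5° + (180° − 132.2°) = 44.3° from the x-axis; with |LB| = 32.4, B = L + 32.4·(cos 44.3°, sin 44.3°) = (62.4, 20.2). The perpendicularity gives BS at right angles to LB; with |BS| = 17.4 on the left of LB, S = B + 17.4·(-0.698, 0.716) = (50.3, 32.7). Then |TS| = |S − T| = 60.0.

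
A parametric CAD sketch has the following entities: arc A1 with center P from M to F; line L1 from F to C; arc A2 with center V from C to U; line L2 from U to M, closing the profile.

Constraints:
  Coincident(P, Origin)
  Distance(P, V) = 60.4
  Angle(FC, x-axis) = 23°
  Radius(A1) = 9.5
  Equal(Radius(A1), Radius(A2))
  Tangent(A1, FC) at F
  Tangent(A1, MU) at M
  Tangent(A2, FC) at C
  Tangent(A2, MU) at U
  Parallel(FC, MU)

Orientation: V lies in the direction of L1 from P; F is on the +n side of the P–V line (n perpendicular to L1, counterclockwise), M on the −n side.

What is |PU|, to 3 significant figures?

61.1

The slot axis is L1's direction at 23.0°, so u = (cos 23.0°, sin 23.0°) = (0.921, 0.391) and n = (−sin 23.0°, cos 23.0°) = (-0.391, 0.921). P is at the origin and V lies 60.4 along u from P, so V = 60.4·u = (55.6, 23.6). Tangency of A1 to both parallel lines with radius 9.5 puts F and M at P ± 9.5·n: F = (-3.71, 8.74), M = (3.71, -8.74). Equal radii place C and U the same way about V: C = V + 9.5·n = (51.9, 32.3), U = V − 9.5·n = (59.3, 14.9). Then |PU| = |U − P| = 61.1.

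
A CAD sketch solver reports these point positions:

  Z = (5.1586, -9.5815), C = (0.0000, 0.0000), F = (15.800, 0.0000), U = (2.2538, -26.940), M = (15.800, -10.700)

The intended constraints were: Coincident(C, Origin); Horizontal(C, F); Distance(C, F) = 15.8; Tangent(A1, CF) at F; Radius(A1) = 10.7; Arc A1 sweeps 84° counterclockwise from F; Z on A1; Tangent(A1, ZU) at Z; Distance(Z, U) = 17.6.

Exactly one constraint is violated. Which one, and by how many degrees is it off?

Tangent(A1, ZU) at Z — off by 3.50°.

C = (0.00, 0.00) ✓; C.y = 0.00, F.y = 0.00 ✓; |CF| = 15.80 ✓; ∠(MF, FC) = 90.00° ✓; |MF| = 10.70 ✓; bearing(M→Z) − bearing(M→F) = 84.00° ✓; |MZ| = 10.70 ✓; ∠(MZ, ZU) = 93.50° ✗; |ZU| = 17.60 ✓.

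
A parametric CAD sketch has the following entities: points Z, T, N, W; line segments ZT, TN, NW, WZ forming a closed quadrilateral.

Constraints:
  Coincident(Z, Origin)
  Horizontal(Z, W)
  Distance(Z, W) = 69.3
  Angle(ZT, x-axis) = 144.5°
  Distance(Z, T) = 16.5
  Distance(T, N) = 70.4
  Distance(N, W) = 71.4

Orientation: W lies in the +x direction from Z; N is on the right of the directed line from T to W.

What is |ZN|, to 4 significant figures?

55.99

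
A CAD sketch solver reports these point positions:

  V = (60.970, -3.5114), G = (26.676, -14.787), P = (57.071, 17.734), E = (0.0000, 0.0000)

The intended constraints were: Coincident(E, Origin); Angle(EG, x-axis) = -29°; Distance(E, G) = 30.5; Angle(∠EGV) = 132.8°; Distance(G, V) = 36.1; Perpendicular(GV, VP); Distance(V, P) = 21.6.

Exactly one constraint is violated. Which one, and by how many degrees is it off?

Perpendicular(GV, VP) — off by 7.80°.

E = (0.00, 0.00) ✓; EG at -29.00° ✓; |EG| = 30.50 ✓; ∠EGV = 132.8° ✓; |GV| = 36.10 ✓; ∠(GV, VP) = 82.20° ✗; |VP| = 21.60 ✓.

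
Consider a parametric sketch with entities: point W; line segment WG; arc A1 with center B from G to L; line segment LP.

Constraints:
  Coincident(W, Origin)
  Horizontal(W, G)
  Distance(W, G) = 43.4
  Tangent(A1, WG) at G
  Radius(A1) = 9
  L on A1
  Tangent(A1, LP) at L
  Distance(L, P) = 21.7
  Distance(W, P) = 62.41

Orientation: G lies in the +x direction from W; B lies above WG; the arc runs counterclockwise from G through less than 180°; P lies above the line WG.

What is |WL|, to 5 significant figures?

52.917

Checks: |BL| = 9.000 ✓; ∠(BL, LP) = 90.00° ✓; |LP| = 21.70 ✓; |WP| = 62.41 ✓.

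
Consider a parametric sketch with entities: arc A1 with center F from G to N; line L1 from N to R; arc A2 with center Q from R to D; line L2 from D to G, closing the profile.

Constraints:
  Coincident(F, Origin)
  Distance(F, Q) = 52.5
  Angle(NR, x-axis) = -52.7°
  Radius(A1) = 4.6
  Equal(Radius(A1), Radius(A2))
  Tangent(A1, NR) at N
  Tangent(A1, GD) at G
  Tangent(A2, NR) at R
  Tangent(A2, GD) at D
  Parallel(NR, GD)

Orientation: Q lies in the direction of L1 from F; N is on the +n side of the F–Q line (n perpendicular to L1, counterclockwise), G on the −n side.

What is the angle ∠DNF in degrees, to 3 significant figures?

80.1°

The slot axis is L1's direction at -52.7°, so u = (cos -52.7°, sin -52.7°) = (0.606, -0.795) and n = (−sin -52.7°, cos -52.7°) = (0.795, 0.606). F is at the origin and Q lies 52.5 along u from F, so Q = 52.5·u = (31.8, -41.8). Tangency of A1 to both parallel lines with radius 4.6 puts N and G at F ± 4.6·n: N = (3.66, 2.79), G = (-3.66, -2.79). Equal radii place R and D the same way about Q: R = Q + 4.6·n = (35.5, -39.0), D = Q − 4.6·n = (28.2, -44.5). Then cos ∠DNF = ND·NF / (|ND||NF|), giving 80.1°.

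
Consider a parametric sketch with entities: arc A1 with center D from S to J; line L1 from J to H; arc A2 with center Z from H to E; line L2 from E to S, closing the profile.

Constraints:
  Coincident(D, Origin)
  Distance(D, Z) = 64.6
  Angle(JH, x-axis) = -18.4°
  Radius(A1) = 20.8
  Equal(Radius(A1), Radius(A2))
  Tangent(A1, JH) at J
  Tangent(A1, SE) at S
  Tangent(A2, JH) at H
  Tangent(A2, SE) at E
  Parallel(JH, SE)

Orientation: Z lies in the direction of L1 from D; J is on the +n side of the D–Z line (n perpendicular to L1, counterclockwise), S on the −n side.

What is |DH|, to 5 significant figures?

67.866

Tangency of A1 to both parallel lines with radius 20.8 puts J and S at D ± 20.8·n: J = (6.5655, 19.737), S = (-6.5655, -19.737). Equal radii place H and E the same way about Z: H = Z + 20.8·n = (67.863, -0.65431), E = Z − 20.8·n = (54.732, -40.128). Then |DH| = |H − D| = 67.866.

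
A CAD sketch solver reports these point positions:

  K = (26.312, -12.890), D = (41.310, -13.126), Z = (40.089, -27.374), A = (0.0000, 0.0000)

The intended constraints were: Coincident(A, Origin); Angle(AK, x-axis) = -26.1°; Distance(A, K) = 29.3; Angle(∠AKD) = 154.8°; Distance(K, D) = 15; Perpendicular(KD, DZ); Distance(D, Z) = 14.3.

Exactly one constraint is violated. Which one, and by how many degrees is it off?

Perpendicular(KD, DZ) — off by 4.00°.

A = (0.00, 0.00) ✓; AK at -26.10° ✓; |AK| = 29.30 ✓; ∠AKD = 154.8° ✓; |KD| = 15.00 ✓; ∠(KD, DZ) = 94.00° ✗; |DZ| = 14.30 ✓.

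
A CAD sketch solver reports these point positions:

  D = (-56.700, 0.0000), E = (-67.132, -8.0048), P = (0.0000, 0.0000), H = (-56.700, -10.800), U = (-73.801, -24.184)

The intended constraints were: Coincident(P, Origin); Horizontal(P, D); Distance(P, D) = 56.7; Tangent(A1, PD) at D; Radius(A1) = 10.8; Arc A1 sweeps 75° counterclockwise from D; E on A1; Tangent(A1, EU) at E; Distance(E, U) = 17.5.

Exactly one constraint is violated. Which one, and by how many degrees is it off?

Tangent(A1, EU) at E — off by 7.40°.

P = (0.00, 0.00) ✓; P.y = 0.00, D.y = 0.00 ✓; |PD| = 56.70 ✓; ∠(HD, DP) = 90.00° ✓; |HD| = 10.80 ✓; bearing(H→E) − bearing(H→D) = 75.00° ✓; |HE| = 10.80 ✓; ∠(HE, EU) = 97.40° ✗; |EU| = 17.50 ✓.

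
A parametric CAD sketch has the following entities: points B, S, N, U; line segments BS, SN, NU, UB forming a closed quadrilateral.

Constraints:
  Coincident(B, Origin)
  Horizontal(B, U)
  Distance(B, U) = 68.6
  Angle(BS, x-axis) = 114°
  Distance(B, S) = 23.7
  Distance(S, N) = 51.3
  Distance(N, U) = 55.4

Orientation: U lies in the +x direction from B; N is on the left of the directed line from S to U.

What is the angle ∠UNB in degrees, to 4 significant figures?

74.74°

Checks: |SN| = 51.30 ✓; |NU| = 55.40 ✓.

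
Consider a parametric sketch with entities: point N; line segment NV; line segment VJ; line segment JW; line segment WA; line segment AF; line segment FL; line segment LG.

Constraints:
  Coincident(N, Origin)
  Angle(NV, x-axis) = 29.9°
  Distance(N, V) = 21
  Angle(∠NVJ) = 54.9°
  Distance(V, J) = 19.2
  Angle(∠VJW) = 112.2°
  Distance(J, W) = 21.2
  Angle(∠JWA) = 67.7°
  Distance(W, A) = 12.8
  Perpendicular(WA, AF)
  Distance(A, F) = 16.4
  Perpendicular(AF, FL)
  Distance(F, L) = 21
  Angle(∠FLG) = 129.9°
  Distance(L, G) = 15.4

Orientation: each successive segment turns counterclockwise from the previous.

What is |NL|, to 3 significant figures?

27.2

N is at the origin; NV runs at 29.9° with length 21.0, so V = (18.2, 10.5). ∠NVJ = 54.9° gives VJ at 155° from the x-axis; with |VJ| = 19.2, J = (0.804, 18.6). ∠VJW = 112.2° gives JW at -137° from the x-axis; with |JW| = 21.2, W = (-14.8, 4.18). ∠JWA = 67.7° gives WA at -24.9° from the x-axis; with |WA| = 12.8, A = (-3.14, -1.21). WA ⟂ AF, so AF runs at 65.1°; with |AF| = 16.4, F = (3.76, 13.7). The perpendicularity gives FL at right angles to AF, so FL runs at 155°; with |FL| = 21.0, L = (-15.3, 22.5). Then |NL| = |L − N| = 27.2.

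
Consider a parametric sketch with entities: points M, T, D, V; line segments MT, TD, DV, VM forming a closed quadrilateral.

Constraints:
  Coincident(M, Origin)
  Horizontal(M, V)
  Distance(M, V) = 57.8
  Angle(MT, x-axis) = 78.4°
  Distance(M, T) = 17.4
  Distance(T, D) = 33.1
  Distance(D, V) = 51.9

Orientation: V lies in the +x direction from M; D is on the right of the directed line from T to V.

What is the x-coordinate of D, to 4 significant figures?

8.332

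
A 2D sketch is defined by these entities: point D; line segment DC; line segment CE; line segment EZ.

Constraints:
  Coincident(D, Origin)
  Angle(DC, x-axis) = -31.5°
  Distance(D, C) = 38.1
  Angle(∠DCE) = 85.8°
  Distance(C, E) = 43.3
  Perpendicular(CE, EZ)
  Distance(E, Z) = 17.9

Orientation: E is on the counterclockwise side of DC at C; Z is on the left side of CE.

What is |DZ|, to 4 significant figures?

45.22

D is at the origin; DC runs at -31.5° with length 38.1, so C = 38.1·(cos -31.5°, sin -31.5°) = (32.49, -19.91). ∠DCE = 85.8°, so CE runs at -31.5° + (180° − 85.8°) = 62.70° from the x-axis; with |CE| = 43.3, E = C + 43.3·(cos 62.70°, sin 62.70°) = (52.35, 18.57). CE is perpendicular to EZ; with |EZ| = 17.9 on the left of CE, Z = E + 17.9·(-0.8886, 0.4586) = (36.44, 26.78). Then |DZ| = |Z − D| = 45.22.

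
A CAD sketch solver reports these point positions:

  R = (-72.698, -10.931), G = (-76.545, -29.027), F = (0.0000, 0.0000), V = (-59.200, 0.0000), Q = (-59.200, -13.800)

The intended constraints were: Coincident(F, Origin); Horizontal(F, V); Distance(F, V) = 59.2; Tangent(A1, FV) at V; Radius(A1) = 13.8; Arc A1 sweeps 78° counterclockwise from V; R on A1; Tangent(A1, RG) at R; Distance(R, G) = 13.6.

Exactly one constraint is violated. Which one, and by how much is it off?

Distance(R, G) = 13.6 — off by 4.90.

F = (0.00, 0.00) ✓; F.y = 0.00, V.y = 0.00 ✓; |FV| = 59.20 ✓; ∠(QV, VF) = 90.00° ✓; |QV| = 13.80 ✓; bearing(Q→R) − bearing(Q→V) = 78.00° ✓; |QR| = 13.80 ✓; ∠(QR, RG) = 90.00° ✓; |RG| = 18.50 ✗.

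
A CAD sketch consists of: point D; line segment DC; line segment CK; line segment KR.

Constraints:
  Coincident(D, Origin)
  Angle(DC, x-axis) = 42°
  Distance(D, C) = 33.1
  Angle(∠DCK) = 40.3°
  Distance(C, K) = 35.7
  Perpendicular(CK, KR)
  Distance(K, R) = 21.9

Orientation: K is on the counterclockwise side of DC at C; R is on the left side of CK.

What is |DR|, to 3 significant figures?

10.5

D is at the origin; DC runs at 42.0° with length 33.1, so C = 33.1·(cos 42.0°, sin 42.0°) = (24.6, 22.1). ∠DCK = 40.3°, so CK runs at 42.0° + (180° − 40.3°) = 182° from the x-axis; with |CK| = 35.7, K = C + 35.7·(cos 182°, sin 182°) = (-11.1, 21.1). CK ⟂ KR; with |KR| = 21.9 on the left of CK, R = K + 21.9·(0.0297, -1.00) = (-10.4, -0.801). Then |DR| = |R − D| = 10.5.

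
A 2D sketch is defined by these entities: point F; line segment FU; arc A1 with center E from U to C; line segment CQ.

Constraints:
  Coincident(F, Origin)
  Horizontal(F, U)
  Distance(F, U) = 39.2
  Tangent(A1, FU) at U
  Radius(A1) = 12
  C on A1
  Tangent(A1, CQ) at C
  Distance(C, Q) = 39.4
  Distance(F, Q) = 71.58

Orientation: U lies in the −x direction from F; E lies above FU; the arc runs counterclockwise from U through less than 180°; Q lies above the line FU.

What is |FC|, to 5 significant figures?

34.167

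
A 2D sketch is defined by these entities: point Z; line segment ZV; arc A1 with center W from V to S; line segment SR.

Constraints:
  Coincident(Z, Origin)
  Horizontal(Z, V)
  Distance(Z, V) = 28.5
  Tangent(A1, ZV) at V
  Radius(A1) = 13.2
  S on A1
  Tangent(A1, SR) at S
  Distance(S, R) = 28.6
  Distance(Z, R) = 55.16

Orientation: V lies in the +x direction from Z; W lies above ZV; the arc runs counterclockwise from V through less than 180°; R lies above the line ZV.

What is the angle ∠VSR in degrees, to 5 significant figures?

126.45°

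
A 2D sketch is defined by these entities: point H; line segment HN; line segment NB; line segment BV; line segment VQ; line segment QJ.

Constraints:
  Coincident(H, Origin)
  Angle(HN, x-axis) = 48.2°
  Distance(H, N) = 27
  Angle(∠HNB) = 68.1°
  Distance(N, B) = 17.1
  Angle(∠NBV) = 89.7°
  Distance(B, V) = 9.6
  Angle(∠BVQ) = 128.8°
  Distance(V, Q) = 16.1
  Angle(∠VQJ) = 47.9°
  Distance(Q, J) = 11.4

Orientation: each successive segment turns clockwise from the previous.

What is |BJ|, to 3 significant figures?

14.5

H is at the origin; HN runs at 48.2° with length 27.0, so N = (18.0, 20.1). ∠HNB = 68.1° gives NB at -63.7° from the x-axis; with |NB| = 17.1, B = (25.6, 4.80). ∠NBV = 89.7° gives BV at -154° from the x-axis; with |BV| = 9.6, V = (16.9, 0.590). ∠BVQ = 128.8° gives VQ at 155° from the x-axis; with |VQ| = 16.1, Q = (2.38, 7.44). ∠VQJ = 47.9° gives QJ at 22.7° from the x-axis; with |QJ| = 11.4, J = (12.9, 11.8). Then |BJ| = |J − B| = 14.5.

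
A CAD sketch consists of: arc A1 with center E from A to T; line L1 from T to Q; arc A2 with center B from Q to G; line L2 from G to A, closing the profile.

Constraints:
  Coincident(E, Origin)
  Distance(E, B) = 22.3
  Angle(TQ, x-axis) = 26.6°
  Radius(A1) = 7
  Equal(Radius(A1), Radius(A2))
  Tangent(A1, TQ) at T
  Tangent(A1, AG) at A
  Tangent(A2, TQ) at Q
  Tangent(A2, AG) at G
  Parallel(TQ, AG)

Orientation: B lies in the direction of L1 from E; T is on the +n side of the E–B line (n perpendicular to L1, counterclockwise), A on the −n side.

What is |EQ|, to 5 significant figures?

23.373

The slot axis is L1's direction at 26.6°, so u = (cos 26.6°, sin 26.6°) = (0.89415, 0.44776) and n = (−sin 26.6°, cos 26.6°) = (-0.44776, 0.89415). E is at the origin and B lies 22.3 along u from E, so B = 22.3·u = (19.940, 9.9850). Tangency of A1 to both parallel lines with radius 7.0 puts T and A at E ± 7.0·n: T = (-3.1343, 6.2591), A = (3.1343, -6.2591). Equal radii place Q and G the same way about B: Q = B + 7.0·n = (16.805, 16.244), G = B − 7.0·n = (23.074, 3.7259). Then |EQ| = |Q − E| = 23.373.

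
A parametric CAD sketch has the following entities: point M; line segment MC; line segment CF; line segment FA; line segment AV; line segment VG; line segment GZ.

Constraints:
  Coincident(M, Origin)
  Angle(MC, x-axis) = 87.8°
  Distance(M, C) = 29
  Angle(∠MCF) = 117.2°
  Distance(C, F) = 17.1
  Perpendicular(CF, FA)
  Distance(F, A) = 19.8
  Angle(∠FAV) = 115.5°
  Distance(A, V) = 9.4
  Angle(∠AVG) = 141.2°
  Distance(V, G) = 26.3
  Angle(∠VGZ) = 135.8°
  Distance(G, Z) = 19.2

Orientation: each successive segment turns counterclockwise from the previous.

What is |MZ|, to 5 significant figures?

27.969

M is at the origin; MC runs at 87.8° with length 29.0, so C = (1.1132, 28.979). ∠MCF = 117.2° gives CF at 150.60° from the x-axis; with |CF| = 17.1, F = (-13.785, 37.373). The perpendicularity gives FA at right angles to CF, so FA runs at -119.40°; with |FA| = 19.8, A = (-23.504, 20.123). ∠FAV = 115.5° gives AV at -54.900° from the x-axis; with |AV| = 9.4, V = (-18.099, 12.432). ∠AVG = 141.2° gives VG at -16.100° from the x-axis; with |VG| = 26.3, G = (7.1691, 5.1391). ∠VGZ = 135.8° gives GZ at 28.100° from the x-axis; with |GZ| = 19.2, Z = (24.106, 14.182). Then |MZ| = |Z − M| = 27.969.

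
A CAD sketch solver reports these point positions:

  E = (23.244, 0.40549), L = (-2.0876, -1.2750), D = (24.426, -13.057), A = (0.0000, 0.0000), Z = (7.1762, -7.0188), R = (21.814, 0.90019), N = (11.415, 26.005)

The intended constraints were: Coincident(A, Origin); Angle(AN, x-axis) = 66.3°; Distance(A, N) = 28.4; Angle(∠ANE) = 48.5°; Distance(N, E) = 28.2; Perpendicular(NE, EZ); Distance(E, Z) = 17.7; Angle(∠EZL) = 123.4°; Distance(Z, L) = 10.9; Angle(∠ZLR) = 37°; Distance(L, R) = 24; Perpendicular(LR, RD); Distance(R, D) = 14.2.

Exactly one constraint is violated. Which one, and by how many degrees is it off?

Perpendicular(LR, RD) — off by 5.40°.

A = (0.00, 0.00) ✓; AN at 66.30° ✓; |AN| = 28.40 ✓; ∠ANE = 48.50° ✓; |NE| = 28.20 ✓; ∠(NE, EZ) = 90.00° ✓; |EZ| = 17.70 ✓; ∠EZL = 123.4° ✓; |ZL| = 10.90 ✓; ∠ZLR = 37.00° ✓; |LR| = 24.00 ✓; ∠(LR, RD) = 84.60° ✗; |RD| = 14.20 ✓.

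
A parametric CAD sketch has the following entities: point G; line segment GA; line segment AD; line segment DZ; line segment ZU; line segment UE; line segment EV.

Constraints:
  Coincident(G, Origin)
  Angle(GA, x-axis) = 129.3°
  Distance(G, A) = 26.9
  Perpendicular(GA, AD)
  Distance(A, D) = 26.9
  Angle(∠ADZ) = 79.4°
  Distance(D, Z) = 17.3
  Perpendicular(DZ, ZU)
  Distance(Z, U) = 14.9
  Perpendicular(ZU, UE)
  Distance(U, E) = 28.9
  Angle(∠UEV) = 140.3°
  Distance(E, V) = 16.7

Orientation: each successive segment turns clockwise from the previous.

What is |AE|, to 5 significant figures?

20.175

DZ is perpendicular to ZU, so ZU runs at -151.30°; with |ZU| = 14.9, U = (-0.98326, 15.524). ZU is perpendicular to UE, so UE runs at 118.70°; with |UE| = 28.9, E = (-14.862, 40.874). Then |AE| = |E − A| = 20.175.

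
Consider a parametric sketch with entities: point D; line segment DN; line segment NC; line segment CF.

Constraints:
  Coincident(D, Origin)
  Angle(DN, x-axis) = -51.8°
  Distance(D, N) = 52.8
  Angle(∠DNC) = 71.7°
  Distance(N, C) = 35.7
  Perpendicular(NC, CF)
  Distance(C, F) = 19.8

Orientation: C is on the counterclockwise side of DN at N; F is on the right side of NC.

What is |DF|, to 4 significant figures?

72.50

∠DNC = 71.7°, so NC runs at -51.8° + (180° − 71.7°) = 56.50° from the x-axis; with |NC| = 35.7, C = N + 35.7·(cos 56.50°, sin 56.50°) = (52.36, -11.72). NC is perpendicular to CF; with |CF| = 19.8 on the right of NC, F = C + 19.8·(0.8339, -0.5519) = (68.87, -22.65). Then |DF| = |F − D| = 72.50.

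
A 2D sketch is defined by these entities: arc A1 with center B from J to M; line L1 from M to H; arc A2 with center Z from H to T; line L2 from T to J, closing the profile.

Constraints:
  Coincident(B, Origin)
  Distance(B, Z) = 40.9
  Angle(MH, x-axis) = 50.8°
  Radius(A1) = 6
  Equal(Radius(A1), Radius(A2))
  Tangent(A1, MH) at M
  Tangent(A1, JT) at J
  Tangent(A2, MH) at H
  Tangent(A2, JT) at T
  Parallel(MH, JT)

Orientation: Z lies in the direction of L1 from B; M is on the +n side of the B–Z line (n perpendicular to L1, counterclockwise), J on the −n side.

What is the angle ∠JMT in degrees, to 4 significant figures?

73.65°

Tangency of A1 to both parallel lines with radius 6.0 puts M and J at B ± 6.0·n: M = (-4.650, 3.792), J = (4.650, -3.792). Equal radii place H and T the same way about Z: H = Z + 6.0·n = (21.20, 35.49), T = Z − 6.0·n = (30.50, 27.90). Then cos ∠JMT = MJ·MT / (|MJ||MT|), giving 73.65°.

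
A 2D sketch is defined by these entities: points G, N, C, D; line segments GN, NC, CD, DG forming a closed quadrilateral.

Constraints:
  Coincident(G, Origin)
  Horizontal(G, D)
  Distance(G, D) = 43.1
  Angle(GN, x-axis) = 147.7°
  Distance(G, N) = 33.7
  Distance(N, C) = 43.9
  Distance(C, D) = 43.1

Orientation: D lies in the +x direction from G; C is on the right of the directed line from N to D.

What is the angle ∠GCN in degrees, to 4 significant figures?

35.17°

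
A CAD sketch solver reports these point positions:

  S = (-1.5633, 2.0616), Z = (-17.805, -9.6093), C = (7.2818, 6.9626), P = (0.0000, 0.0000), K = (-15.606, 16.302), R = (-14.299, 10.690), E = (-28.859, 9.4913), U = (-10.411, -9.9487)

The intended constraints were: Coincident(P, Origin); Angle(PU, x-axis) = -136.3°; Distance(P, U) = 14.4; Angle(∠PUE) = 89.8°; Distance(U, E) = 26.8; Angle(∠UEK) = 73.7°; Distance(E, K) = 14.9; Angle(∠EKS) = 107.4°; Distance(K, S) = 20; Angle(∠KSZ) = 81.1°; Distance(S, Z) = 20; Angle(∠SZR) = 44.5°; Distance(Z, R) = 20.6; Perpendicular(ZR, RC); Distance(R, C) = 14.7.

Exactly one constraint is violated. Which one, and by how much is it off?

Distance(R, C) = 14.7 — off by 7.20.

P = (0.00, 0.00) ✓; PU at -136.3° ✓; |PU| = 14.40 ✓; ∠PUE = 89.80° ✓; |UE| = 26.80 ✓; ∠UEK = 73.70° ✓; |EK| = 14.90 ✓; ∠EKS = 107.4° ✓; |KS| = 20.00 ✓; ∠KSZ = 81.10° ✓; |SZ| = 20.00 ✓; ∠SZR = 44.50° ✓; |ZR| = 20.60 ✓; ∠(ZR, RC) = 90.00° ✓; |RC| = 21.90 ✗.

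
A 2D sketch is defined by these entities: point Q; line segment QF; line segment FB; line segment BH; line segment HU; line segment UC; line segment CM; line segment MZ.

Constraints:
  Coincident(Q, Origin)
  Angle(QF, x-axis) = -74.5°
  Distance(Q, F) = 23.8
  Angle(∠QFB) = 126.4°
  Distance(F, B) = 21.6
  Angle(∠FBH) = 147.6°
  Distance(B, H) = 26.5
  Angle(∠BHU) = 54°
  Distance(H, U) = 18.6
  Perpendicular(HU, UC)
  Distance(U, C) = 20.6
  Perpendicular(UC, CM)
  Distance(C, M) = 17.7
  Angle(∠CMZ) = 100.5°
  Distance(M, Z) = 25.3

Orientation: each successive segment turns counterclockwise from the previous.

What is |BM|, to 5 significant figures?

14.700

Q is at the origin; QF runs at -74.5° with length 23.8, so F = (6.3603, -22.934). ∠QFB = 126.4° gives FB at -20.900° from the x-axis; with |FB| = 21.6, B = (26.539, -30.640). ∠FBH = 147.6° gives BH at 11.500° from the x-axis; with |BH| = 26.5, H = (52.507, -25.357). ∠BHU = 54.0° gives HU at 137.50° from the x-axis; with |HU| = 18.6, U = (38.794, -12.791). The perpendicularity gives UC at right angles to HU, so UC runs at -132.50°; with |UC| = 20.6, C = (24.877, -27.979). UC ⟂ CM, so CM runs at -42.500°; with |CM| = 17.7, M = (37.926, -39.937). Then |BM| = |M − B| = 14.700.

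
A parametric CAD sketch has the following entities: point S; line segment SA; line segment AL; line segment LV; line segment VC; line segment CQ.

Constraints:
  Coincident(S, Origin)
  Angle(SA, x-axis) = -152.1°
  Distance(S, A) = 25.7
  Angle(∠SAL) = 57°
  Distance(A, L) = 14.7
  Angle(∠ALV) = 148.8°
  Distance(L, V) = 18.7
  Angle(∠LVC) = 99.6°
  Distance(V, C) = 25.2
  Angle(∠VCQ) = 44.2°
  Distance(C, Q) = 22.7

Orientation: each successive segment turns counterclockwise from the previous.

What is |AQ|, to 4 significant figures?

17.58

∠LVC = 99.6° gives VC at 82.50° from the x-axis; with |VC| = 25.2, C = (12.11, 6.495). ∠VCQ = 44.2° gives CQ at -141.7° from the x-axis; with |CQ| = 22.7, Q = (-5.706, -7.574). Then |AQ| = |Q − A| = 17.58.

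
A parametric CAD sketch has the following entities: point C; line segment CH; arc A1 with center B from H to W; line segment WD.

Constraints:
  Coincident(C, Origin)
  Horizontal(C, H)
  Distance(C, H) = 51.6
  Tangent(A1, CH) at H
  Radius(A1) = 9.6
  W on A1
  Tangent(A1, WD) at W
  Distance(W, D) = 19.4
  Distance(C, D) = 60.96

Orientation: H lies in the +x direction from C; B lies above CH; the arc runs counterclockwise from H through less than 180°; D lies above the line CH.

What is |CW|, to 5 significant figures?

61.851

C is at the origin; CH is horizontal with |CH| = 51.6 and H on the +x side, so H = (51.600, 0.0000). Since A1 is tangent to CH there, BH ⟂ CH, so B = H + (0, 9.6) = (51.600, 9.6000). Since BW ⟂ WD (tangency), |BD| = √(9.6² + 19.4²) = 21.645 regardless of where W sits on A1. So D lies on both circle(C, 60.96) and circle(B, 21.645); the above-CH intersection is D = (52.351, 31.232). W is the foot of the tangent from D: W = (60.347, 13.556).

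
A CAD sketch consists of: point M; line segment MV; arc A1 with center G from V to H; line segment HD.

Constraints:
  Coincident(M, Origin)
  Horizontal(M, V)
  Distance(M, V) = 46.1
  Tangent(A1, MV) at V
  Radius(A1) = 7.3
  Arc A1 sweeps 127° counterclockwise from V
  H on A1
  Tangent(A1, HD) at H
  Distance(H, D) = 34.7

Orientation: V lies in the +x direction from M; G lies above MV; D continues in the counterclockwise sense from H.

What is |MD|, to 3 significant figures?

50.2

On A1, V sits at bearing -90° from G; a 127° counterclockwise sweep puts H at bearing 37°, so H = G + 7.3·(cos 37°, sin 37°) = (51.9, 11.7). Since A1 is tangent to HD there, GH ⟂ HD, so HD runs along (−sin 37°, cos 37°); with |HD| = 34.7, D = (31.0, 39.4). Then |MD| = |D − M| = 50.2.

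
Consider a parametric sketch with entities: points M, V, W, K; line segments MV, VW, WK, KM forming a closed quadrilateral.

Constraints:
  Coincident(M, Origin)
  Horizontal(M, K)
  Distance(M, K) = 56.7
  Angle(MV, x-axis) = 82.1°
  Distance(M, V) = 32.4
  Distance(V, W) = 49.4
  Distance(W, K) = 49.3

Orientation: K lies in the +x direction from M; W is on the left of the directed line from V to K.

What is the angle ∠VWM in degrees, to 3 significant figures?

23.9°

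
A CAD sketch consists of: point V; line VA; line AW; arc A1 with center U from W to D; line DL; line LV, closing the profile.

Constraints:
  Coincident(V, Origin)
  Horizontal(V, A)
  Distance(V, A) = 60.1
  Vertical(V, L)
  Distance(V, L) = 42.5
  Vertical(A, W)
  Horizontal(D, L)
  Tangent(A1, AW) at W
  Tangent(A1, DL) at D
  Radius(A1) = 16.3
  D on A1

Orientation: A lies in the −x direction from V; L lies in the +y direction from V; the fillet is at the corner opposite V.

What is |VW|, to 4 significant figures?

65.56

V is at the origin; VA is horizontal with |VA| = 60.1 and A on the −x side, so A = (-60.10, 0.000). VL is vertical with |VL| = 42.5 and L on the +y side, so L = (0.000, 42.50). The virtual corner opposite V is at (-60.10, 42.50). Since A1 is tangent to AW there, UW ⟂ AW and tangency of A1 to DL means the radius UD is perpendicular to DL, with radius 16.3, so the center U sits 16.3 in from both sides at U = (-43.80, 26.20). That places the tangent points at W = (-60.10, 26.20) on AW and D = (-43.80, 42.50) on DL. Then |VW| = |W − V| = 65.56.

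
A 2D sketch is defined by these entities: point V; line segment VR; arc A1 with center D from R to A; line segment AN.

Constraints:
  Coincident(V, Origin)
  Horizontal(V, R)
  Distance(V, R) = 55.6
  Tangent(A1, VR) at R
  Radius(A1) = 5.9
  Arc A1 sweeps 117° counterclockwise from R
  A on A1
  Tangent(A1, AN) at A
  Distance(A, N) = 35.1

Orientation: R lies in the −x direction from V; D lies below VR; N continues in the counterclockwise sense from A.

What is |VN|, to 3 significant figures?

60.1

V is at the origin; V and R share the same y with |VR| = 55.6 and R on the −x side, so R = (-55.6, 0.00). A1 meets VR tangentially, so DR is at right angles to VR, so D = R + (0, -5.9) = (-55.6, -5.90). On A1, R sits at bearing 90° from D; a 117° counterclockwise sweep puts A at bearing 207°, so A = D + 5.9·(cos 207°, sin 207°) = (-60.9, -8.58). A1 meets AN tangentially, so DA is at right angles to AN, so AN runs along (−sin 207°, cos 207°); with |AN| = 35.1, N = (-44.9, -39.9). Then |VN| = |N − V| = 60.1.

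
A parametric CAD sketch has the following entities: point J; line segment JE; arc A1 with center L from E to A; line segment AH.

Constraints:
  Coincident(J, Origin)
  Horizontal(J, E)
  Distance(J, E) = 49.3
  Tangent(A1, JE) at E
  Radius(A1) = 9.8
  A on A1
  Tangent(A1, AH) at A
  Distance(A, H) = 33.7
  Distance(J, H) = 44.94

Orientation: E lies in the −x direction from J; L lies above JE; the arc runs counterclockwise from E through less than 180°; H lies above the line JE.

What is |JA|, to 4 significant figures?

40.79

Checks: J.y = 0.00, E.y = 0.00 ✓; ∠(LE, EJ) = 90.00° ✓; |LE| = 9.800 ✓; |LA| = 9.800 ✓; ∠(LA, AH) = 90.00° ✓; |AH| = 33.70 ✓; |JH| = 44.94 ✓.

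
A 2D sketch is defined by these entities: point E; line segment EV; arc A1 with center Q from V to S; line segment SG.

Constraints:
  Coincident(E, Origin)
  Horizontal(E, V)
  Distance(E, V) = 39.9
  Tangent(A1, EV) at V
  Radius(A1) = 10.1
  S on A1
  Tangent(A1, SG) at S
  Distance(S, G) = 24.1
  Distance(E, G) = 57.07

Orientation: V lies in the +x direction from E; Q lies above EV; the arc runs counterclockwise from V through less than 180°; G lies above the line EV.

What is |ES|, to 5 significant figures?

51.256

E is at the origin; E and V share the same y with |EV| = 39.9 and V on the +x side, so V = (39.900, 0.0000). Tangency of A1 to EV means the radius QV is perpendicular to EV, so Q = V + (0, 10.1) = (39.900, 10.100). Since QS ⟂ SG (tangency), |QG| = √(10.1² + 24.1²) = 26.131 regardless of where S sits on A1. So G lies on both circle(E, 57.07) and circle(Q, 26.131); the above-EV intersection is G = (44.414, 35.838). S is the foot of the tangent from G: S = (49.749, 12.336).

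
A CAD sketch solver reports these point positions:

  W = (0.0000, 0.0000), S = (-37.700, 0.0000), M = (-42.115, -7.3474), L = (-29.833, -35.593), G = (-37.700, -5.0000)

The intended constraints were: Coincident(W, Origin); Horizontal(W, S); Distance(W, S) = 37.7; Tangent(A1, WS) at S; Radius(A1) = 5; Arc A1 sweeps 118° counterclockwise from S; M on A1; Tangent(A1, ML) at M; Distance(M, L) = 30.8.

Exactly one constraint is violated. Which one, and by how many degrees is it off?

Tangent(A1, ML) at M — off by 4.50°.

W = (0.00, 0.00) ✓; W.y = 0.00, S.y = 0.00 ✓; |WS| = 37.70 ✓; ∠(GS, SW) = 90.00° ✓; |GS| = 5.000 ✓; bearing(G→M) − bearing(G→S) = 118.0° ✓; |GM| = 5.000 ✓; ∠(GM, ML) = 94.50° ✗; |ML| = 30.80 ✓.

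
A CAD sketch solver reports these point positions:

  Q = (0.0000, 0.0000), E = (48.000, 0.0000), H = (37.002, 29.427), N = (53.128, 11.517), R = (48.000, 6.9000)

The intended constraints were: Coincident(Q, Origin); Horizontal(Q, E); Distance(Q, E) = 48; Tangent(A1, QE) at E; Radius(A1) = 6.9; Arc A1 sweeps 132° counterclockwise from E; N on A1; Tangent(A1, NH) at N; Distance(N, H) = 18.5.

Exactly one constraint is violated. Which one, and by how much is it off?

Distance(N, H) = 18.5 — off by 5.60.

Q = (0.00, 0.00) ✓; Q.y = 0.00, E.y = 0.00 ✓; |QE| = 48.00 ✓; ∠(RE, EQ) = 90.00° ✓; |RE| = 6.900 ✓; bearing(R→N) − bearing(R→E) = 132.0° ✓; |RN| = 6.900 ✓; ∠(RN, NH) = 90.00° ✓; |NH| = 24.10 ✗.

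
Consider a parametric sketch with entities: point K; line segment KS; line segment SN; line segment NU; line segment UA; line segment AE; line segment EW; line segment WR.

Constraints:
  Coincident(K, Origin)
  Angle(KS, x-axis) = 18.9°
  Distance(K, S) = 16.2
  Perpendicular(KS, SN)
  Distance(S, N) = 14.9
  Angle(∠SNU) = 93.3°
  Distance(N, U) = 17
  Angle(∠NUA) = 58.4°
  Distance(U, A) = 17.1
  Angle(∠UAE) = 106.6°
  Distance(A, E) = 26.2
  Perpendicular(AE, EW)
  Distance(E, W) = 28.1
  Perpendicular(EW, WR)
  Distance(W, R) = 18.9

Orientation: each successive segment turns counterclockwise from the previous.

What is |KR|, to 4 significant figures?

31.09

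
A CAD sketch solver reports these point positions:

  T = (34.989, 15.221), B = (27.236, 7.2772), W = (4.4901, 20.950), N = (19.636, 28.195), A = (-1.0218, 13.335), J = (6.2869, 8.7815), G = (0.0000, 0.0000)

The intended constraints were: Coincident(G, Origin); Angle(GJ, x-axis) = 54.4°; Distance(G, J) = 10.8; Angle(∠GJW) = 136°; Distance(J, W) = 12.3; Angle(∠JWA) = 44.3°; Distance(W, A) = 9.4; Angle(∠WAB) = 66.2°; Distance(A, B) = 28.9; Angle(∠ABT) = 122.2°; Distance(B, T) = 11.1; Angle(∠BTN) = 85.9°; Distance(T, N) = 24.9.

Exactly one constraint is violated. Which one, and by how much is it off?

Distance(T, N) = 24.9 — off by 4.80.

G = (0.00, 0.00) ✓; GJ at 54.40° ✓; |GJ| = 10.80 ✓; ∠GJW = 136.0° ✓; |JW| = 12.30 ✓; ∠JWA = 44.30° ✓; |WA| = 9.400 ✓; ∠WAB = 66.20° ✓; |AB| = 28.90 ✓; ∠ABT = 122.2° ✓; |BT| = 11.10 ✓; ∠BTN = 85.90° ✓; |TN| = 20.10 ✗.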